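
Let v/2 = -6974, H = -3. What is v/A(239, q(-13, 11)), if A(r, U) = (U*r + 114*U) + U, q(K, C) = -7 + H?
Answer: 3487/885 ≈ 3.9401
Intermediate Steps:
q(K, C) = -10 (q(K, C) = -7 - 3 = -10)
A(r, U) = 115*U + U*r (A(r, U) = (114*U + U*r) + U = 115*U + U*r)
v = -13948 (v = 2*(-6974) = -13948)
v/A(239, q(-13, 11)) = -13948*(-1/(10*(115 + 239))) = -13948/((-10*354)) = -13948/(-3540) = -13948*(-1/3540) = 3487/885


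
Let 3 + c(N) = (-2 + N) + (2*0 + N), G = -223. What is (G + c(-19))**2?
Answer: 70756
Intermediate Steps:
c(N) = -5 + 2*N (c(N) = -3 + ((-2 + N) + (2*0 + N)) = -3 + ((-2 + N) + (0 + N)) = -3 + ((-2 + N) + N) = -3 + (-2 + 2*N) = -5 + 2*N)
(G + c(-19))**2 = (-223 + (-5 + 2*(-19)))**2 = (-223 + (-5 - 38))**2 = (-223 - 43)**2 = (-266)**2 = 70756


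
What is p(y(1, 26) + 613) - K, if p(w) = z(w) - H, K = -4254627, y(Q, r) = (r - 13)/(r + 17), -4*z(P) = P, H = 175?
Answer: 182934843/43 ≈ 4.2543e+6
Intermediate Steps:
z(P) = -P/4
y(Q, r) = (-13 + r)/(17 + r)
p(w) = -175 - w/4 (p(w) = -w/4 - 1*175 = -w/4 - 175 = -175 - w/4)
p(y(1, 26) + 613) - K = (-175 - ((-13 + 26)/(17 + 26) + 613)/4) - 1*(-4254627) = (-175 - (13/43 + 613)/4) + 4254627 = (-175 - 1/4*26372/43) + 4254627 = (-175 - 6593/43) + 4254627 = -14118/43 + 4254627 = 182934843/43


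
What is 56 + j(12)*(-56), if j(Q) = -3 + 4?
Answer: 0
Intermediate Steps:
j(Q) = 1
56 + j(12)*(-56) = 56 + 1*(-56) = 56 - 56 = 0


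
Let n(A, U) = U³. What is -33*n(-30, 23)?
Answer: -401511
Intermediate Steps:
-33*n(-30, 23) = -33*23³ = -33*12167 = -401511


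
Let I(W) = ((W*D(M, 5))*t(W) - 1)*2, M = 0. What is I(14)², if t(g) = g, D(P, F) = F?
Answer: 3833764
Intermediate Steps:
I(W) = -2 + 10*W² (I(W) = ((W*5)*W - 1)*2 = ((5*W)*W - 1)*2 = (5*W² - 1)*2 = (-1 + 5*W²)*2 = -2 + 10*W²)
I(14)² = (-2 + 10*14²)² = (-2 + 10*196)² = (-2 + 1960)² = 1958² = 3833764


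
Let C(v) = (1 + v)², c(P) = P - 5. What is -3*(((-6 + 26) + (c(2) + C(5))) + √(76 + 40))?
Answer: -159 - 6*√29 ≈ -191.31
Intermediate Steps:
c(P) = -5 + P
-3*(((-6 + 26) + (c(2) + C(5))) + √(76 + 40)) = -3*(((-6 + 26) + ((-5 + 2) + (1 + 5)²)) + √(76 + 40)) = -3*((20 + (-3 + 6²)) + √116) = -3*((20 + (-3 + 36)) + 2*√29) = -3*((20 + 33) + 2*√29) = -3*(53 + 2*√29) = -159 - 6*√29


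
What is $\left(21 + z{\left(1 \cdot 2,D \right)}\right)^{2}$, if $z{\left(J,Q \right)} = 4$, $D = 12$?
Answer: $625$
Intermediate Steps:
$\left(21 + z{\left(1 \cdot 2,D \right)}\right)^{2} = \left(21 + 4\right)^{2} = 25^{2} = 625$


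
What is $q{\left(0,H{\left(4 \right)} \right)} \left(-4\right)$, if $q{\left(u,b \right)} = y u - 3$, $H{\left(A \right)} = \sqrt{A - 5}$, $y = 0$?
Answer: $12$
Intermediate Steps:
$H{\left(A \right)} = \sqrt{-5 + A}$
$q{\left(u,b \right)} = -3$ ($q{\left(u,b \right)} = 0 u - 3 = 0 - 3 = -3$)
$q{\left(0,H{\left(4 \right)} \right)} \left(-4\right) = \left(-3\right) \left(-4\right) = 12$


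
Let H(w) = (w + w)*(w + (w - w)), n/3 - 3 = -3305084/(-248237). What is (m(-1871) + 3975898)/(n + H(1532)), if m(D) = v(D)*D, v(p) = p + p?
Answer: 2724942231660/1165248542761 ≈ 2.3385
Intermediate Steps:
v(p) = 2*p
n = 12149385/248237 (n = 9 + 3*(-3305084/(-248237)) = 9 + 3*(-3305084*(-1/248237)) = 9 + 3*(3305084/248237) = 9 + 9915252/248237 = 12149385/248237 ≈ 48.943)
H(w) = 2*w² (H(w) = (2*w)*(w + 0) = (2*w)*w = 2*w²)
m(D) = 2*D² (m(D) = (2*D)*D = 2*D²)
(m(-1871) + 3975898)/(n + H(1532)) = (2*(-1871)² + 3975898)/(12149385/248237 + 2*1532²) = (2*3500641 + 3975898)/(12149385/248237 + 2*2347024) = (7001282 + 3975898)/(12149385/248237 + 4694048) = 10977180/(1165248542761/248237) = 10977180*(248237/1165248542761) = 2724942231660/1165248542761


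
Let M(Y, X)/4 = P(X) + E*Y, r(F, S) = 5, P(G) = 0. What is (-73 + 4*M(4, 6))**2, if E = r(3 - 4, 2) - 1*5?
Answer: 5329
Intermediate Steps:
E = 0 (E = 5 - 1*5 = 5 - 5 = 0)
M(Y, X) = 0 (M(Y, X) = 4*(0 + 0*Y) = 4*(0 + 0) = 4*0 = 0)
(-73 + 4*M(4, 6))**2 = (-73 + 4*0)**2 = (-73 + 0)**2 = (-73)**2 = 5329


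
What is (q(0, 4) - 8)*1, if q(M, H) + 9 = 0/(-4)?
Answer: -17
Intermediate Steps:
q(M, H) = -9 (q(M, H) = -9 + 0/(-4) = -9 + 0*(-¼) = -9 + 0 = -9)
(q(0, 4) - 8)*1 = (-9 - 8)*1 = -17*1 = -17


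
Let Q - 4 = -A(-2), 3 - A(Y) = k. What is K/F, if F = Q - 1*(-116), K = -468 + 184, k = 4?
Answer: -284/121 ≈ -2.3471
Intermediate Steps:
A(Y) = -1 (A(Y) = 3 - 1*4 = 3 - 4 = -1)
Q = 5 (Q = 4 - 1*(-1) = 4 + 1 = 5)
K = -284
F = 121 (F = 5 - 1*(-116) = 5 + 116 = 121)
K/F = -284/121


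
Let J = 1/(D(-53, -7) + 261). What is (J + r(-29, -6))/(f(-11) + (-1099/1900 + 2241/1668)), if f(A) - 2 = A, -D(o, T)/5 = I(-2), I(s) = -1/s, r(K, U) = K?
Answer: 989780775/281097553 ≈ 3.5211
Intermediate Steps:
D(o, T) = -5/2 (D(o, T) = -(-5)/(-2) = -(-5)*(-1)/2 = -5*½ = -5/2)
f(A) = 2 + A
J = 2/517 (J = 1/(-5/2 + 261) = 1/(517/2) = 2/517 ≈ 0.0038685)
(J + r(-29, -6))/(f(-11) + (-1099/1900 + 2241/1668)) = (2/517 - 29)/((2 - 11) + (-1099/1900 + 2241/1668)) = -14991/(517*(-9 + (-1099*1/1900 + 2241*(1/1668)))) = -14991/(517*(-9 + (-1099/1900 + 747/556))) = -14991/(517*(-9 + 50516/66025)) = -14991/(517*(-543709/66025)) = -14991/517*(-66025/543709) = 989780775/281097553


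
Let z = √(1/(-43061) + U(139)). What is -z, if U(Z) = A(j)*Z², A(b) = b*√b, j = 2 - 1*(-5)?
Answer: -√(-149 + 867756788983*√7)/2533 ≈ -598.19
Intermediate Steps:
j = 7 (j = 2 + 5 = 7)
A(b) = b^(3/2)
U(Z) = 7*√7*Z² (U(Z) = 7^(3/2)*Z² = (7*√7)*Z² = 7*√7*Z²)
z = √(-1/43061 + 135247*√7) (z = √(1/(-43061) + 7*√7*139²) = √(-1/43061 + 7*√7*19321) = √(-1/43061 + 135247*√7) ≈ 598.19)
-z = -√(-149 + 867756788983*√7)/2533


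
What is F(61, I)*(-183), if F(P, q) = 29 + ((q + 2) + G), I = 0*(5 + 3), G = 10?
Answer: -7503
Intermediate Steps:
I = 0 (I = 0*8 = 0)
F(P, q) = 41 + q (F(P, q) = 29 + ((q + 2) + 10) = 29 + ((2 + q) + 10) = 29 + (12 + q) = 41 + q)
F(61, I)*(-183) = (41 + 0)*(-183) = 41*(-183) = -7503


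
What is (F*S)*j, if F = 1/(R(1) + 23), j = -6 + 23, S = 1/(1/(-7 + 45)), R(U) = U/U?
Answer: 323/12 ≈ 26.917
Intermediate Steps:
R(U) = 1
S = 38 (S = 1/(1/38) = 38)
j = 17
F = 1/24 (F = 1/(1 + 23) = 1/24 ≈ 0.041667)
(F*S)*j = ((1/24)*38)*17 = (19/12)*17 = 323/12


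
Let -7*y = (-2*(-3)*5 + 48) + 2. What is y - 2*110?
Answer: -1620/7 ≈ -231.43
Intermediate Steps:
y = -80/7 (y = -((-2*(-3)*5 + 48) + 2)/7 = -((6*5 + 48) + 2)/7 = -((30 + 48) + 2)/7 = -(78 + 2)/7 = -1/7*80 = -80/7 ≈ -11.429)
y - 2*110 = -80/7 - 2*110 = -80/7 - 220 = -1620/7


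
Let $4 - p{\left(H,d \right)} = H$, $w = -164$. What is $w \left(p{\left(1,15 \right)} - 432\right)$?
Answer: $70356$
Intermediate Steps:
$p{\left(H,d \right)} = 4 - H$
$w \left(p{\left(1,15 \right)} - 432\right) = - 164 \left(\left(4 - 1\right) - 432\right) = - 164 \left(3 - 432\right) = \left(-164\right) \left(-429\right) = 70356$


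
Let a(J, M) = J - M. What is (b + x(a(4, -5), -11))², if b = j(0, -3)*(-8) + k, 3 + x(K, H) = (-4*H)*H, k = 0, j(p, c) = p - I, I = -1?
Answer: 245025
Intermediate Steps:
j(p, c) = 1 + p (j(p, c) = p - 1*(-1) = p + 1 = 1 + p)
x(K, H) = -3 - 4*H² (x(K, H) = -3 + (-4*H)*H = -3 - 4*H²)
b = -8 (b = (1 + 0)*(-8) + 0 = 1*(-8) + 0 = -8 + 0 = -8)
(b + x(a(4, -5), -11))² = (-8 + (-3 - 4*(-11)²))² = (-8 + (-3 - 4*121))² = (-8 + (-3 - 484))² = (-8 - 487)² = (-495)² = 245025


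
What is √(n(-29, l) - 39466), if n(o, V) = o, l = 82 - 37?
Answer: I*√39495 ≈ 198.73*I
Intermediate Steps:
l = 45
√(n(-29, l) - 39466) = √(-29 - 39466) = √(-39495) = I*√39495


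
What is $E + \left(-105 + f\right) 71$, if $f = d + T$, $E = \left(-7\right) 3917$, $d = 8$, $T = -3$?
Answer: $-34519$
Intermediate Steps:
$E = -27419$
$f = 5$ ($f = 8 - 3 = 5$)
$E + \left(-105 + f\right) 71 = -27419 + \left(-105 + 5\right) 71 = -27419 - 7100 = -34519$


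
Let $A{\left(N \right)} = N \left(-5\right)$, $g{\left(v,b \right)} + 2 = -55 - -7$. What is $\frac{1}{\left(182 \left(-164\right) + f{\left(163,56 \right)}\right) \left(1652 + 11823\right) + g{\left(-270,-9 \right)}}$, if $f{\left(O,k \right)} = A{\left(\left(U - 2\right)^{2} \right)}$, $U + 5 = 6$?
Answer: $- \frac{1}{402269225} \approx -2.4859 \cdot 10^{-9}$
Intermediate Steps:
$U = 1$ ($U = -5 + 6 = 1$)
$g{\left(v,b \right)} = -50$ ($g{\left(v,b \right)} = -2 - 48 = -50$)
$A{\left(N \right)} = - 5 N$
$f{\left(O,k \right)} = -5$ ($f{\left(O,k \right)} = - 5 \left(1 - 2\right)^{2} = - 5 \left(-1\right)^{2} = \left(-5\right) 1 = -5$)
$\frac{1}{\left(182 \left(-164\right) + f{\left(163,56 \right)}\right) \left(1652 + 11823\right) + g{\left(-270,-9 \right)}} = \frac{1}{\left(182 \left(-164\right) - 5\right) \left(1652 + 11823\right) - 50} = \frac{1}{\left(-29848 - 5\right) 13475 - 50} = \frac{1}{\left(-29853\right) 13475 - 50} = \frac{1}{-402269175 - 50} = \frac{1}{-402269225} = - \frac{1}{402269225}$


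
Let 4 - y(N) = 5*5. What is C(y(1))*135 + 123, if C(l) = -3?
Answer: -282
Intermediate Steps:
y(N) = -21 (y(N) = 4 - 5*5 = 4 - 1*25 = 4 - 25 = -21)
C(y(1))*135 + 123 = -3*135 + 123 = -405 + 123 = -282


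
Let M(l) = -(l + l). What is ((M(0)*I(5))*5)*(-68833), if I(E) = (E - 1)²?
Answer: 0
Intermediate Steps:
I(E) = (-1 + E)²
M(l) = -2*l
((M(0)*I(5))*5)*(-68833) = (((-2*0)*(-1 + 5)²)*5)*(-68833) = ((0*4²)*5)*(-68833) = ((0*16)*5)*(-68833) = (0*5)*(-68833) = 0*(-68833) = 0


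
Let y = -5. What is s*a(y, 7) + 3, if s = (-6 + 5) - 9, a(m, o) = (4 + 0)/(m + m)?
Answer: 7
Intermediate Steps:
a(m, o) = 2/m (a(m, o) = 4/((2*m)) = 4*(1/(2*m)) = 2/m)
s = -10 (s = -1 - 9 = -10)
s*a(y, 7) + 3 = -20/(-5) + 3 = -20*(-1)/5 + 3 = -10*(-2/5) + 3 = 4 + 3 = 7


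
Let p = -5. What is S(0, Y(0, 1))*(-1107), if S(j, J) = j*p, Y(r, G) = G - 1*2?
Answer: 0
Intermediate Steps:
Y(r, G) = -2 + G (Y(r, G) = G - 2 = -2 + G)
S(j, J) = -5*j (S(j, J) = j*(-5) = -5*j)
S(0, Y(0, 1))*(-1107) = -5*0*(-1107) = 0*(-1107) = 0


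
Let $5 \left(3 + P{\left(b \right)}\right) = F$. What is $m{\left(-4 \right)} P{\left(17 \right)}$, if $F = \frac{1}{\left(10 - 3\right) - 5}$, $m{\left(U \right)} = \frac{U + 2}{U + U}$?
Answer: $- \frac{29}{40} \approx -0.725$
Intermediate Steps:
$m{\left(U \right)} = \frac{2 + U}{2 U}$
$F = \frac{1}{2}$ ($F = \frac{1}{\left(10 - 3\right) - 5} = \frac{1}{7 - 5} = \frac{1}{2} \approx 0.5$)
$P{\left(b \right)} = - \frac{29}{10}$ ($P{\left(b \right)} = -3 + \frac{1}{5} \cdot \frac{1}{2} = -3 + \frac{1}{10} = - \frac{29}{10}$)
$m{\left(-4 \right)} P{\left(17 \right)} = \frac{2 - 4}{2 \left(-4\right)} \left(- \frac{29}{10}\right) = \frac{1}{2} \left(- \frac{1}{4}\right) \left(-2\right) \left(- \frac{29}{10}\right) = \frac{1}{4} \left(- \frac{29}{10}\right) = - \frac{29}{40}$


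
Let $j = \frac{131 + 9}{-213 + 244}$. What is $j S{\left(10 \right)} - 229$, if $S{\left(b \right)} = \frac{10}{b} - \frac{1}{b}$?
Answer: $- \frac{6973}{31} \approx -224.94$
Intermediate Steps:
$j = \frac{140}{31} \approx 4.5161$
$S{\left(b \right)} = \frac{9}{b}$
$j S{\left(10 \right)} - 229 = \frac{140 \cdot \frac{9}{10}}{31} - 229 = \frac{140 \cdot 9 \cdot \frac{1}{10}}{31} - 229 = \frac{140}{31} \cdot \frac{9}{10} - 229 = \frac{126}{31} - 229 = - \frac{6973}{31}$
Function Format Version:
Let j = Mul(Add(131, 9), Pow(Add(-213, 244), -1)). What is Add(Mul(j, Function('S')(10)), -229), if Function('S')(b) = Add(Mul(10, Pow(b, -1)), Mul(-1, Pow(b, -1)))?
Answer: Rational(-6973, 31) ≈ -224.94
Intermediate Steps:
j = Rational(140, 31) (j = Mul(140, Pow(31, -1)) = Mul(140, Rational(1, 31)) = Rational(140, 31) ≈ 4.5161)
Function('S')(b) = Mul(9, Pow(b, -1))
Add(Mul(j, Function('S')(10)), -229) = Add(Mul(Rational(140, 31), Mul(9, Pow(10, -1))), -229) = Add(Mul(Rational(140, 31), Mul(9, Rational(1, 10))), -229) = Add(Mul(Rational(140, 31), Rational(9, 10)), -229) = Add(Rational(126, 31), -229) = Rational(-6973, 31)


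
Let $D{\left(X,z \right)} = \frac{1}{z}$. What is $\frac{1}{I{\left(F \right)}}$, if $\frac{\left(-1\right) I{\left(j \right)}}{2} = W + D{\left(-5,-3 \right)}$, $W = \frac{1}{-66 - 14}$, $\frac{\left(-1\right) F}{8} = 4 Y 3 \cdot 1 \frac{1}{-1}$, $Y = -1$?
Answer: $\frac{120}{83} \approx 1.4458$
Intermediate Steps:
$F = -96$ ($F = - 8 \cdot 4 \left(-1\right) 3 \cdot 1 \frac{1}{-1} = - 8 \left(-4\right) 3 \cdot 1 \left(-1\right) = - 8 \left(\left(-12\right) \left(-1\right)\right) = \left(-8\right) 12 = -96$)
$W = - \frac{1}{80}$ ($W = \frac{1}{-80} = - \frac{1}{80} \approx -0.0125$)
$I{\left(j \right)} = \frac{83}{120}$ ($I{\left(j \right)} = - 2 \left(- \frac{1}{80} + \frac{1}{-3}\right) = - 2 \left(- \frac{1}{80} - \frac{1}{3}\right) = \left(-2\right) \left(- \frac{83}{240}\right) = \frac{83}{120}$)
$\frac{1}{I{\left(F \right)}} = \frac{1}{\frac{83}{120}} = \frac{120}{83}$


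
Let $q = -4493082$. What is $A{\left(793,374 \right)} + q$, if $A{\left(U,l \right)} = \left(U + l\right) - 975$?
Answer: $-4492890$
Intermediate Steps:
$A{\left(U,l \right)} = -975 + U + l$
$A{\left(793,374 \right)} + q = \left(-975 + 793 + 374\right) - 4493082 = 192 - 4493082 = -4492890$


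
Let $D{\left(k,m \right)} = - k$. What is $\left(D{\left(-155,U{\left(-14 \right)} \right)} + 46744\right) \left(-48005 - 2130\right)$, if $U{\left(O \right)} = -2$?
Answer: $-2351281365$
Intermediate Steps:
$\left(D{\left(-155,U{\left(-14 \right)} \right)} + 46744\right) \left(-48005 - 2130\right) = \left(\left(-1\right) \left(-155\right) + 46744\right) \left(-48005 - 2130\right) = \left(155 + 46744\right) \left(-48005 + \left(-11349 + 9219\right)\right) = 46899 \left(-48005 - 2130\right) = 46899 \left(-50135\right) = -2351281365$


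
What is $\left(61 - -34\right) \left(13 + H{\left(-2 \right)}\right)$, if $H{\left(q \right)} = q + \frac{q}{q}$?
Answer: $1140$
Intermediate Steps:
$H{\left(q \right)} = 1 + q$ ($H{\left(q \right)} = q + 1 = 1 + q$)
$\left(61 - -34\right) \left(13 + H{\left(-2 \right)}\right) = \left(61 - -34\right) \left(13 + \left(1 - 2\right)\right) = \left(61 + 34\right) \left(13 - 1\right) = 95 \cdot 12 = 1140$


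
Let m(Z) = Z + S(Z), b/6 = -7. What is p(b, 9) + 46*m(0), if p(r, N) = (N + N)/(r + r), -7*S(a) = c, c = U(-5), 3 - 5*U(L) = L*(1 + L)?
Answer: 1549/70 ≈ 22.129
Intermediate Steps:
b = -42 (b = 6*(-7) = -42)
U(L) = 3/5 - L*(1 + L)/5
c = -17/5 (c = 3/5 - 1/5*(-5) - 1/5*(-5)**2 = 3/5 + 1 - 1/5*25 = 3/5 + 1 - 5 = -17/5 ≈ -3.4000)
S(a) = 17/35 (S(a) = -1/7*(-17/5) = 17/35)
p(r, N) = N/r (p(r, N) = (2*N)/((2*r)) = (2*N)*(1/(2*r)) = N/r)
m(Z) = 17/35 + Z (m(Z) = Z + 17/35 = 17/35 + Z)
p(b, 9) + 46*m(0) = 9/(-42) + 46*(17/35 + 0) = 9*(-1/42) + 46*(17/35) = -3/14 + 782/35 = 1549/70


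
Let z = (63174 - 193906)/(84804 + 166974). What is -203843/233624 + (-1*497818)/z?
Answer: 252433765762595/263294248 ≈ 9.5875e+5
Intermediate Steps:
z = -2254/4341 (z = -130732/251778 = -130732*1/251778 = -2254/4341 ≈ -0.51924)
-203843/233624 + (-1*497818)/z = -203843/233624 + (-1*497818)/(-2254/4341) = -203843*1/233624 - 497818*(-4341/2254) = -203843/233624 + 1080513969/1127 = 252433765762595/263294248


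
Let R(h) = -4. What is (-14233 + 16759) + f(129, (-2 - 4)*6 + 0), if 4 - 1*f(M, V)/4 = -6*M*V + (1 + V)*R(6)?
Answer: -109474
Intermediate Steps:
f(M, V) = 32 + 16*V + 24*M*V (f(M, V) = 16 - 4*(-6*M*V + (1 + V)*(-4)) = 16 - 4*(-6*M*V + (-4 - 4*V)) = 16 - 4*(-4 - 4*V - 6*M*V) = 16 + (16 + 16*V + 24*M*V) = 32 + 16*V + 24*M*V)
(-14233 + 16759) + f(129, (-2 - 4)*6 + 0) = (-14233 + 16759) + (32 + 16*((-2 - 4)*6 + 0) + 24*129*((-2 - 4)*6 + 0)) = 2526 + (32 + 16*(-6*6 + 0) + 24*129*(-6*6 + 0)) = 2526 + (32 + 16*(-36 + 0) + 24*129*(-36 + 0)) = 2526 + (32 + 16*(-36) + 24*129*(-36)) = 2526 + (32 - 576 - 111456) = 2526 - 112000 = -109474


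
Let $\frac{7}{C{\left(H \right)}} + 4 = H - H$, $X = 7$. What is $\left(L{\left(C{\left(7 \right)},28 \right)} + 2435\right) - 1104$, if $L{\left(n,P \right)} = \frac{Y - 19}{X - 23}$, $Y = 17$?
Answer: $\frac{10649}{8} \approx 1331.1$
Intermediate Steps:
$C{\left(H \right)} = - \frac{7}{4}$ ($C{\left(H \right)} = \frac{7}{-4 + \left(H - H\right)} = \frac{7}{-4 + 0} = \frac{7}{-4} = 7 \left(- \frac{1}{4}\right) = - \frac{7}{4}$)
$L{\left(n,P \right)} = \frac{1}{8}$ ($L{\left(n,P \right)} = \frac{17 - 19}{7 - 23} = - \frac{2}{-16} = \left(-2\right) \left(- \frac{1}{16}\right) = \frac{1}{8}$)
$\left(L{\left(C{\left(7 \right)},28 \right)} + 2435\right) - 1104 = \left(\frac{1}{8} + 2435\right) - 1104 = \frac{19481}{8} - 1104 = \frac{10649}{8}$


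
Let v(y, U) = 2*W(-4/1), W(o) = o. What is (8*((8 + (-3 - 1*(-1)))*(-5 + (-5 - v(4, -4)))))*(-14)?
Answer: 1344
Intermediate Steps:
v(y, U) = -8 (v(y, U) = 2*(-4/1) = 2*(-4*1) = 2*(-4) = -8)
(8*((8 + (-3 - 1*(-1)))*(-5 + (-5 - v(4, -4)))))*(-14) = (8*((8 + (-3 - 1*(-1)))*(-5 + (-5 - 1*(-8)))))*(-14) = (8*((8 + (-3 + 1))*(-5 + (-5 + 8))))*(-14) = (8*((8 - 2)*(-5 + 3)))*(-14) = (8*(6*(-2)))*(-14) = (8*(-12))*(-14) = -96*(-14) = 1344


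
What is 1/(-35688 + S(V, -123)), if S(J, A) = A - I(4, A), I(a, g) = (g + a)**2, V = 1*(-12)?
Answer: -1/49972 ≈ -2.0011e-5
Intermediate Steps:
V = -12
I(a, g) = (a + g)**2
S(J, A) = A - (4 + A)**2
1/(-35688 + S(V, -123)) = 1/(-35688 + (-123 - (4 - 123)**2)) = 1/(-35688 + (-123 - 1*(-119)**2)) = 1/(-35688 + (-123 - 1*14161)) = 1/(-35688 + (-123 - 14161)) = 1/(-35688 - 14284) = 1/(-49972) = -1/49972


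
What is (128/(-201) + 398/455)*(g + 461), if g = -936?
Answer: -2067010/18291 ≈ -113.01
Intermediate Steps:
(128/(-201) + 398/455)*(g + 461) = (128/(-201) + 398/455)*(-936 + 461) = (128*(-1/201) + 398*(1/455))*(-475) = (-128/201 + 398/455)*(-475) = (21758/91455)*(-475) = -2067010/18291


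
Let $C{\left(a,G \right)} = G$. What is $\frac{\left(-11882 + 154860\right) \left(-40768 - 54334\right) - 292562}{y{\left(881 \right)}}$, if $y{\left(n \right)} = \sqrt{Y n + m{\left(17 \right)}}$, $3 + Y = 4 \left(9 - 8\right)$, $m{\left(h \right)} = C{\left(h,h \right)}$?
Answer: $- \frac{6798893159 \sqrt{898}}{449} \approx -4.5376 \cdot 10^{8}$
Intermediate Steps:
$m{\left(h \right)} = h$
$Y = 1$ ($Y = -3 + 4 \left(9 - 8\right) = -3 + 4 \cdot 1 = -3 + 4 = 1$)
$y{\left(n \right)} = \sqrt{17 + n}$ ($y{\left(n \right)} = \sqrt{1 n + 17} = \sqrt{n + 17} = \sqrt{17 + n}$)
$\frac{\left(-11882 + 154860\right) \left(-40768 - 54334\right) - 292562}{y{\left(881 \right)}} = \frac{\left(-11882 + 154860\right) \left(-40768 - 54334\right) - 292562}{\sqrt{17 + 881}} = \frac{142978 \left(-95102\right) - 292562}{\sqrt{898}} = \left(-13597493756 - 292562\right) \frac{\sqrt{898}}{898} = - 13597786318 \frac{\sqrt{898}}{898} = - \frac{6798893159 \sqrt{898}}{449}$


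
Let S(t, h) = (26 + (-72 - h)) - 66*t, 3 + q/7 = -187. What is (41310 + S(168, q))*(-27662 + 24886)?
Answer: -87460656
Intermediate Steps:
q = -1330 (q = -21 + 7*(-187) = -21 - 1309 = -1330)
S(t, h) = -46 - h - 66*t (S(t, h) = (-46 - h) - 66*t = -46 - h - 66*t)
(41310 + S(168, q))*(-27662 + 24886) = (41310 + (-46 - 1*(-1330) - 66*168))*(-27662 + 24886) = (41310 + (-46 + 1330 - 11088))*(-2776) = (41310 - 9804)*(-2776) = 31506*(-2776) = -87460656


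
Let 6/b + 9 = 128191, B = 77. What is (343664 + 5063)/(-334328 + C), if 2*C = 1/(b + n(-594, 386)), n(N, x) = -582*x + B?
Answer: -10038620245724188/9624123826187323 ≈ -1.0431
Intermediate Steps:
b = 3/64091 (b = 6/(-9 + 128191) = 6/128182 = 6*(1/128182) = 3/64091 ≈ 4.6808e-5)
n(N, x) = 77 - 582*x (n(N, x) = -582*x + 77 = 77 - 582*x)
C = -64091/28786472644 (C = 1/(2*(3/64091 + (77 - 582*386))) = 1/(2*(3/64091 + (77 - 224652))) = 1/(2*(3/64091 - 224575)) = 1/(2*(-14393236322/64091)) = (½)*(-64091/14393236322) = -64091/28786472644 ≈ -2.2264e-6)
(343664 + 5063)/(-334328 + C) = (343664 + 5063)/(-334328 - 64091/28786472644) = 348727/(-9624123826187323/28786472644) = 348727*(-28786472644/9624123826187323) = -10038620245724188/9624123826187323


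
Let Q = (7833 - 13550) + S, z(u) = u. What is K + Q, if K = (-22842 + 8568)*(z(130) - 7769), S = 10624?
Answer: 109043993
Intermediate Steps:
Q = 4907 (Q = (7833 - 13550) + 10624 = -5717 + 10624 = 4907)
K = 109039086 (K = (-22842 + 8568)*(130 - 7769) = -14274*(-7639) = 109039086)
K + Q = 109039086 + 4907 = 109043993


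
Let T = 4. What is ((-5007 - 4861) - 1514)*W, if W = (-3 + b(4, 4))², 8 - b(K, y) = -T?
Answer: -921942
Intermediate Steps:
b(K, y) = 12 (b(K, y) = 8 - (-1)*4 = 8 - 1*(-4) = 8 + 4 = 12)
W = 81 (W = (-3 + 12)² = 9² = 81)
((-5007 - 4861) - 1514)*W = ((-5007 - 4861) - 1514)*81 = (-9868 - 1514)*81 = -11382*81 = -921942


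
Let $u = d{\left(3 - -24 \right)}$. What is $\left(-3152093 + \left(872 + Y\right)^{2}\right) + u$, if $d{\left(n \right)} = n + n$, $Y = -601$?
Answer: $-3078598$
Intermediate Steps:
$d{\left(n \right)} = 2 n$
$u = 54$ ($u = 2 \left(3 - -24\right) = 2 \left(3 + 24\right) = 2 \cdot 27 = 54$)
$\left(-3152093 + \left(872 + Y\right)^{2}\right) + u = \left(-3152093 + \left(872 - 601\right)^{2}\right) + 54 = \left(-3152093 + 271^{2}\right) + 54 = \left(-3152093 + 73441\right) + 54 = -3078652 + 54 = -3078598$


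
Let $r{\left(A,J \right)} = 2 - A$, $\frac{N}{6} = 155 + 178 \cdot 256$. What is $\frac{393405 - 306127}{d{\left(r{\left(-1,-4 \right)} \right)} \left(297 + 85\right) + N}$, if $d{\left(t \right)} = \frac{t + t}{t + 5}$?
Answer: $\frac{174556}{549249} \approx 0.31781$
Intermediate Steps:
$N = 274338$ ($N = 6 \left(155 + 178 \cdot 256\right) = 6 \left(155 + 45568\right) = 6 \cdot 45723 = 274338$)
$d{\left(t \right)} = \frac{2 t}{5 + t}$
$\frac{393405 - 306127}{d{\left(r{\left(-1,-4 \right)} \right)} \left(297 + 85\right) + N} = \frac{393405 - 306127}{\frac{2 \left(2 - -1\right)}{5 + \left(2 - -1\right)} \left(297 + 85\right) + 274338} = \frac{87278}{\frac{2 \left(2 + 1\right)}{5 + \left(2 + 1\right)} 382 + 274338} = \frac{87278}{2 \cdot 3 \frac{1}{5 + 3} \cdot 382 + 274338} = \frac{87278}{2 \cdot 3 \cdot \frac{1}{8} \cdot 382 + 274338} = \frac{87278}{\frac{3}{4} \cdot 382 + 274338} = \frac{87278}{\frac{573}{2} + 274338} = \frac{87278}{\frac{549249}{2}} = 87278 \cdot \frac{2}{549249} = \frac{174556}{549249}$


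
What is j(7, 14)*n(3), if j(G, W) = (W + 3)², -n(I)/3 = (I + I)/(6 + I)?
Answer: -578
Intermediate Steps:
n(I) = -6*I/(6 + I) (n(I) = -3*(I + I)/(6 + I) = -3*2*I/(6 + I) = -6*I/(6 + I))
j(G, W) = (3 + W)²
j(7, 14)*n(3) = (3 + 14)²*(-6*3/(6 + 3)) = 17²*(-6*3/9) = 289*(-6*3*⅑) = 289*(-2) = -578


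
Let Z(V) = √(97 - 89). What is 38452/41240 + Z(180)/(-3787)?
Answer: 9613/10310 - 2*√2/3787 ≈ 0.93165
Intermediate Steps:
Z(V) = 2*√2 (Z(V) = √8 = 2*√2)
38452/41240 + Z(180)/(-3787) = 38452/41240 + (2*√2)/(-3787) = 38452*(1/41240) + (2*√2)*(-1/3787) = 9613/10310 - 2*√2/3787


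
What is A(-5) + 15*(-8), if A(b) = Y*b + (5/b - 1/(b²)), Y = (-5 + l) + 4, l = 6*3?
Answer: -5151/25 ≈ -206.04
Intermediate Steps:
l = 18
Y = 17 (Y = (-5 + 18) + 4 = 13 + 4 = 17)
A(b) = -1/b² + 5/b + 17*b (A(b) = 17*b + (5/b - 1/(b²)) = 17*b + (5/b - 1/b²) = 17*b + (-1/b² + 5/b) = -1/b² + 5/b + 17*b)
A(-5) + 15*(-8) = (-1/(-5)² + 5/(-5) + 17*(-5)) + 15*(-8) = (-1*1/25 + 5*(-⅕) - 85) - 120 = (-1/25 - 1 - 85) - 120 = -2151/25 - 120 = -5151/25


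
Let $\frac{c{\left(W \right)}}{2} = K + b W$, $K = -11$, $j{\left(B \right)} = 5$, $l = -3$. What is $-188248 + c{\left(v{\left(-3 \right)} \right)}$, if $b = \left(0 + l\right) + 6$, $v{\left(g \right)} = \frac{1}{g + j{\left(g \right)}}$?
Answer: $-188267$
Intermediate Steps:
$v{\left(g \right)} = \frac{1}{5 + g}$ ($v{\left(g \right)} = \frac{1}{g + 5} = \frac{1}{5 + g}$)
$b = 3$ ($b = \left(0 - 3\right) + 6 = -3 + 6 = 3$)
$c{\left(W \right)} = -22 + 6 W$ ($c{\left(W \right)} = 2 \left(-11 + 3 W\right) = -22 + 6 W$)
$-188248 + c{\left(v{\left(-3 \right)} \right)} = -188248 - \left(22 - \frac{6}{5 - 3}\right) = -188248 - \left(22 - \frac{6}{2}\right) = -188248 + \left(-22 + 6 \cdot \frac{1}{2}\right) = -188248 + \left(-22 + 3\right) = -188248 - 19 = -188267$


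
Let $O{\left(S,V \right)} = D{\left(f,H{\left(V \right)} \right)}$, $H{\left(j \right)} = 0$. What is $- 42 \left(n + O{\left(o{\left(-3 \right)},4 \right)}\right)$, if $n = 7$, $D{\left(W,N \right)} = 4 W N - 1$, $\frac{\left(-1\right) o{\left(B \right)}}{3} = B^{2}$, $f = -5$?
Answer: $-252$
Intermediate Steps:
$o{\left(B \right)} = - 3 B^{2}$
$D{\left(W,N \right)} = -1 + 4 N W$ ($D{\left(W,N \right)} = 4 N W - 1 = -1 + 4 N W$)
$O{\left(S,V \right)} = -1$ ($O{\left(S,V \right)} = -1 + 4 \cdot 0 \left(-5\right) = -1 + 0 = -1$)
$- 42 \left(n + O{\left(o{\left(-3 \right)},4 \right)}\right) = - 42 \left(7 - 1\right) = \left(-42\right) 6 = -252$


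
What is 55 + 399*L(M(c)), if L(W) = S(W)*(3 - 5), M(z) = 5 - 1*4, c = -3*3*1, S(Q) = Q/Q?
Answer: -743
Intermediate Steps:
S(Q) = 1
c = -9 (c = -9*1 = -9)
M(z) = 1 (M(z) = 5 - 4 = 1)
L(W) = -2 (L(W) = 1*(3 - 5) = 1*(-2) = -2)
55 + 399*L(M(c)) = 55 + 399*(-2) = 55 - 798 = -743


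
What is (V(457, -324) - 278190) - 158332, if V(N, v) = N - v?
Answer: -435741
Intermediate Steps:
(V(457, -324) - 278190) - 158332 = ((457 - 1*(-324)) - 278190) - 158332 = ((457 + 324) - 278190) - 158332 = (781 - 278190) - 158332 = -277409 - 158332 = -435741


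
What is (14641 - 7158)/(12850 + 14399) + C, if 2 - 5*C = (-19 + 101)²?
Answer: -183130363/136245 ≈ -1344.1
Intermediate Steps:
C = -6722/5 (C = ⅖ - (-19 + 101)²/5 = ⅖ - ⅕*82² = ⅖ - ⅕*6724 = ⅖ - 6724/5 = -6722/5 ≈ -1344.4)
(14641 - 7158)/(12850 + 14399) + C = (14641 - 7158)/(12850 + 14399) - 6722/5 = 7483/27249 - 6722/5 = -183130363/136245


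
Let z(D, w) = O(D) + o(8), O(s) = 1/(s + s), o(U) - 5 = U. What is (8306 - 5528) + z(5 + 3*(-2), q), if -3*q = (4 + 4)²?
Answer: 5581/2 ≈ 2790.5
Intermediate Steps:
o(U) = 5 + U
q = -64/3 (q = -(4 + 4)²/3 = -⅓*8² = -⅓*64 = -64/3 ≈ -21.333)
O(s) = 1/(2*s)
z(D, w) = 13 + 1/(2*D) (z(D, w) = 1/(2*D) + (5 + 8) = 1/(2*D) + 13 = 13 + 1/(2*D))
(8306 - 5528) + z(5 + 3*(-2), q) = (8306 - 5528) + (13 + 1/(2*(5 + 3*(-2)))) = 2778 + (13 + 1/(2*(5 - 6))) = 2778 + (13 + (½)/(-1)) = 2778 + (13 + (½)*(-1)) = 2778 + (13 - ½) = 2778 + 25/2 = 5581/2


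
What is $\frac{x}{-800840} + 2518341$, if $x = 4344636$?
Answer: $\frac{504195965451}{200210} \approx 2.5183 \cdot 10^{6}$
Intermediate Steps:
$\frac{x}{-800840} + 2518341 = \frac{4344636}{-800840} + 2518341 = 4344636 \left(- \frac{1}{800840}\right) + 2518341 = - \frac{1086159}{200210} + 2518341 = \frac{504195965451}{200210}$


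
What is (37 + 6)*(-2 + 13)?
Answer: 473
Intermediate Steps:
(37 + 6)*(-2 + 13) = 43*11 = 473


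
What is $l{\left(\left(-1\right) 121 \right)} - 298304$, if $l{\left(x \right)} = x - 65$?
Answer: $-298490$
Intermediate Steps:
$l{\left(x \right)} = -65 + x$
$l{\left(\left(-1\right) 121 \right)} - 298304 = \left(-65 - 121\right) - 298304 = -186 - 298304 = -298490$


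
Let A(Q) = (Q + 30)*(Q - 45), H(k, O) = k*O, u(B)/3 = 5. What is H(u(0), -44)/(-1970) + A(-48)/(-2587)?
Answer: -159036/509639 ≈ -0.31206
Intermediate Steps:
u(B) = 15 (u(B) = 3*5 = 15)
H(k, O) = O*k
A(Q) = (-45 + Q)*(30 + Q) (A(Q) = (30 + Q)*(-45 + Q) = (-45 + Q)*(30 + Q))
H(u(0), -44)/(-1970) + A(-48)/(-2587) = -44*15/(-1970) + (-1350 + (-48)² - 15*(-48))/(-2587) = -660*(-1/1970) + (-1350 + 2304 + 720)*(-1/2587) = 66/197 + 1674*(-1/2587) = 66/197 - 1674/2587 = -159036/509639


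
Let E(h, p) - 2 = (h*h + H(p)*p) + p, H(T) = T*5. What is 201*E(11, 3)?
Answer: 34371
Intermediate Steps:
H(T) = 5*T
E(h, p) = 2 + p + h**2 + 5*p**2 (E(h, p) = 2 + ((h*h + (5*p)*p) + p) = 2 + ((h**2 + 5*p**2) + p) = 2 + (p + h**2 + 5*p**2) = 2 + p + h**2 + 5*p**2)
201*E(11, 3) = 201*(2 + 3 + 11**2 + 5*3**2) = 201*(2 + 3 + 121 + 5*9) = 201*(2 + 3 + 121 + 45) = 201*171 = 34371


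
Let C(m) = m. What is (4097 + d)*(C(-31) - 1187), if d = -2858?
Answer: -1509102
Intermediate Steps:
(4097 + d)*(C(-31) - 1187) = (4097 - 2858)*(-31 - 1187) = 1239*(-1218) = -1509102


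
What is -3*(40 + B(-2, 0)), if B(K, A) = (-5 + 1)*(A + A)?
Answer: -120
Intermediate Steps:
B(K, A) = -8*A
-3*(40 + B(-2, 0)) = -3*(40 - 8*0) = -3*(40 + 0) = -3*40 = -120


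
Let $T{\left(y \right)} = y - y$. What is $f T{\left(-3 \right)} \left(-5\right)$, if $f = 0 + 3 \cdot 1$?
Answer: $0$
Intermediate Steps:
$T{\left(y \right)} = 0$
$f = 3$ ($f = 0 + 3 = 3$)
$f T{\left(-3 \right)} \left(-5\right) = 3 \cdot 0 \left(-5\right) = 0 \left(-5\right) = 0$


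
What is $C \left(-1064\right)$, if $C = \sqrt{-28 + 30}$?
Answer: $- 1064 \sqrt{2} \approx -1504.7$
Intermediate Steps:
$C = \sqrt{2} \approx 1.4142$
$C \left(-1064\right) = \sqrt{2} \left(-1064\right) = - 1064 \sqrt{2}$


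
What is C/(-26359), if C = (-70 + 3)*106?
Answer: 7102/26359 ≈ 0.26943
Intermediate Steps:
C = -7102 (C = -67*106 = -7102)
C/(-26359) = -7102/(-26359) = -7102*(-1/26359) = 7102/26359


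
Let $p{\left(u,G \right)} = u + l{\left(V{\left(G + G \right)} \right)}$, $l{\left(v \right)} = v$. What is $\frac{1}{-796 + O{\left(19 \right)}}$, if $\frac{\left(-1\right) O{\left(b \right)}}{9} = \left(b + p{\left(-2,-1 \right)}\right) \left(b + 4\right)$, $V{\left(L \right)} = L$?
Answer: $- \frac{1}{3901} \approx -0.00025634$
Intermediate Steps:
$p{\left(u,G \right)} = u + 2 G$ ($p{\left(u,G \right)} = u + \left(G + G\right) = u + 2 G$)
$O{\left(b \right)} = - 9 \left(-4 + b\right) \left(4 + b\right)$ ($O{\left(b \right)} = - 9 \left(b + \left(-2 + 2 \left(-1\right)\right)\right) \left(b + 4\right) = - 9 \left(b - 4\right) \left(4 + b\right) = - 9 \left(-4 + b\right) \left(4 + b\right)$)
$\frac{1}{-796 + O{\left(19 \right)}} = \frac{1}{-796 + \left(144 - 9 \cdot 19^{2}\right)} = \frac{1}{-796 + \left(144 - 3249\right)} = \frac{1}{-796 - 3105} = \frac{1}{-3901} = - \frac{1}{3901}$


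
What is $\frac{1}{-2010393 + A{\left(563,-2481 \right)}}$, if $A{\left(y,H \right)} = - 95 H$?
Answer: $- \frac{1}{1774698} \approx -5.6348 \cdot 10^{-7}$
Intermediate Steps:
$\frac{1}{-2010393 + A{\left(563,-2481 \right)}} = \frac{1}{-2010393 - -235695} = \frac{1}{-2010393 + 235695} = \frac{1}{-1774698} = - \frac{1}{1774698}$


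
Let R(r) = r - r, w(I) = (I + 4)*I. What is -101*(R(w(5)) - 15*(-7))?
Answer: -10605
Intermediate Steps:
w(I) = I*(4 + I) (w(I) = (4 + I)*I = I*(4 + I))
R(r) = 0
-101*(R(w(5)) - 15*(-7)) = -101*(0 - 15*(-7)) = -101*(0 + 105) = -101*105 = -10605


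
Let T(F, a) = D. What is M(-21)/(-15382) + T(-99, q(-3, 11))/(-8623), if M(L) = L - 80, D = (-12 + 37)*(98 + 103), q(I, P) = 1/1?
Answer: -76423627/132638986 ≈ -0.57618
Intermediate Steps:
q(I, P) = 1
D = 5025 (D = 25*201 = 5025)
M(L) = -80 + L
T(F, a) = 5025
M(-21)/(-15382) + T(-99, q(-3, 11))/(-8623) = (-80 - 21)/(-15382) + 5025/(-8623) = -101*(-1/15382) + 5025*(-1/8623) = 101/15382 - 5025/8623 = -76423627/132638986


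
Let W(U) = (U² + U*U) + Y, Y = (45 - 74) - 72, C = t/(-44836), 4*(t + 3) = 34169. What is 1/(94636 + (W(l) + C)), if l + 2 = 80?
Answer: 179344/19136508675 ≈ 9.3718e-6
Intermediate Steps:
t = 34157/4 (t = -3 + (¼)*34169 = -3 + 34169/4 = 34157/4 ≈ 8539.3)
l = 78 (l = -2 + 80 = 78)
C = -34157/179344 (C = (34157/4)/(-44836) = (34157/4)*(-1/44836) = -34157/179344 ≈ -0.19046)
Y = -101 (Y = -29 - 72 = -101)
W(U) = -101 + 2*U² (W(U) = (U² + U*U) - 101 = (U² + U²) - 101 = 2*U² - 101 = -101 + 2*U²)
1/(94636 + (W(l) + C)) = 1/(94636 + ((-101 + 2*78²) - 34157/179344)) = 1/(94636 + ((-101 + 2*6084) - 34157/179344)) = 1/(94636 + ((-101 + 12168) - 34157/179344)) = 1/(94636 + (12067 - 34157/179344)) = 1/(94636 + 2164109891/179344) = 1/(19136508675/179344) = 179344/19136508675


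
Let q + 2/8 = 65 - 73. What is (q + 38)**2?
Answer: 14161/16 ≈ 885.06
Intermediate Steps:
q = -33/4 (q = -1/4 + (65 - 73) = -1/4 - 8 = -33/4 ≈ -8.2500)
(q + 38)**2 = (-33/4 + 38)**2 = (119/4)**2 = 14161/16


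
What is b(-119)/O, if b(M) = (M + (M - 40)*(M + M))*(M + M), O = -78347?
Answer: 8978074/78347 ≈ 114.59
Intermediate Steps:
b(M) = 2*M*(M + 2*M*(-40 + M)) (b(M) = (M + (-40 + M)*(2*M))*(2*M) = (M + 2*M*(-40 + M))*(2*M) = 2*M*(M + 2*M*(-40 + M)))
b(-119)/O = ((-119)**2*(-158 + 4*(-119)))/(-78347) = (14161*(-158 - 476))*(-1/78347) = (14161*(-634))*(-1/78347) = -8978074*(-1/78347) = 8978074/78347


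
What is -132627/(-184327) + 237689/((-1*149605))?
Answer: -2179167088/2506930985 ≈ -0.86926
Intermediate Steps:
-132627/(-184327) + 237689/((-1*149605)) = -132627*(-1/184327) + 237689/(-149605) = 12057/16757 + 237689*(-1/149605) = 12057/16757 - 237689/149605 = -2179167088/2506930985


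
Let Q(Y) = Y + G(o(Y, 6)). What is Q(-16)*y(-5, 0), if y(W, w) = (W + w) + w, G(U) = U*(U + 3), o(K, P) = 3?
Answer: -10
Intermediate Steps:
G(U) = U*(3 + U)
y(W, w) = W + 2*w
Q(Y) = 18 + Y (Q(Y) = Y + 3*(3 + 3) = Y + 3*6 = Y + 18 = 18 + Y)
Q(-16)*y(-5, 0) = (18 - 16)*(-5 + 2*0) = 2*(-5 + 0) = 2*(-5) = -10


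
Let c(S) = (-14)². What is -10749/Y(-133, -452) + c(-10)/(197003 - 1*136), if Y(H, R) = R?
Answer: 2116211975/88983884 ≈ 23.782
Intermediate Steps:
c(S) = 196
-10749/Y(-133, -452) + c(-10)/(197003 - 1*136) = -10749/(-452) + 196/(197003 - 1*136) = -10749*(-1/452) + 196/(197003 - 136) = 10749/452 + 196/196867 = 2116211975/88983884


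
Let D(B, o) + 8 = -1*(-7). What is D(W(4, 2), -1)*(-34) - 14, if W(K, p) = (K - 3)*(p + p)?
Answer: 20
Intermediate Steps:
W(K, p) = 2*p*(-3 + K) (W(K, p) = (-3 + K)*(2*p) = 2*p*(-3 + K))
D(B, o) = -1 (D(B, o) = -8 - 1*(-7) = -8 + 7 = -1)
D(W(4, 2), -1)*(-34) - 14 = -1*(-34) - 14 = 34 - 14 = 20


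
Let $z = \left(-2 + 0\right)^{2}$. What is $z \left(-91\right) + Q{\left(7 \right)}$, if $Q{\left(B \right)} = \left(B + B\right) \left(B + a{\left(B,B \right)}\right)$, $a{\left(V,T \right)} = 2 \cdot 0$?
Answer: $-266$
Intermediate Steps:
$a{\left(V,T \right)} = 0$
$z = 4$ ($z = \left(-2\right)^{2} = 4$)
$Q{\left(B \right)} = 2 B^{2}$ ($Q{\left(B \right)} = \left(B + B\right) \left(B + 0\right) = 2 B B = 2 B^{2}$)
$z \left(-91\right) + Q{\left(7 \right)} = 4 \left(-91\right) + 2 \cdot 7^{2} = -364 + 2 \cdot 49 = -364 + 98 = -266$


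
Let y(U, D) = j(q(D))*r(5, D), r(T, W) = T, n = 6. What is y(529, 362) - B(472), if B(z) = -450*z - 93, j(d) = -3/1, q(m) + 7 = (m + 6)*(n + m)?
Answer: 212478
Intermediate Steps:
q(m) = -7 + (6 + m)**2 (q(m) = -7 + (m + 6)*(6 + m) = -7 + (6 + m)*(6 + m) = -7 + (6 + m)**2)
j(d) = -3 (j(d) = -3*1 = -3)
y(U, D) = -15 (y(U, D) = -3*5 = -15)
B(z) = -93 - 450*z
y(529, 362) - B(472) = -15 - (-93 - 450*472) = -15 - (-93 - 212400) = -15 - 1*(-212493) = -15 + 212493 = 212478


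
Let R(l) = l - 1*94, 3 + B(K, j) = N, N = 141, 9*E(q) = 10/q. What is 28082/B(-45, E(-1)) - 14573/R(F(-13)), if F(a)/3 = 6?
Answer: 109087/276 ≈ 395.24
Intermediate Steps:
E(q) = 10/(9*q) (E(q) = (10/q)/9 = 10/(9*q))
B(K, j) = 138 (B(K, j) = -3 + 141 = 138)
F(a) = 18 (F(a) = 3*6 = 18)
R(l) = -94 + l (R(l) = l - 94 = -94 + l)
28082/B(-45, E(-1)) - 14573/R(F(-13)) = 28082/138 - 14573/(-94 + 18) = 28082*(1/138) - 14573/(-76) = 14041/69 - 14573*(-1/76) = 14041/69 + 767/4 = 109087/276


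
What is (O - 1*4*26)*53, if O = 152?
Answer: 2544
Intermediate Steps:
(O - 1*4*26)*53 = (152 - 1*4*26)*53 = (152 - 4*26)*53 = (152 - 104)*53 = 48*53 = 2544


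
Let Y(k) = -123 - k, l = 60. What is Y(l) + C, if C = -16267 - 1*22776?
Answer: -39226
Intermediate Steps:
C = -39043 (C = -16267 - 22776 = -39043)
Y(l) + C = (-123 - 1*60) - 39043 = (-123 - 60) - 39043 = -183 - 39043 = -39226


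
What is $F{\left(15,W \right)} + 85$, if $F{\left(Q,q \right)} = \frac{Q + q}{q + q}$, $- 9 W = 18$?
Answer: $\frac{327}{4} \approx 81.75$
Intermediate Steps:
$W = -2$ ($W = \left(- \frac{1}{9}\right) 18 = -2$)
$F{\left(Q,q \right)} = \frac{Q + q}{2 q}$
$F{\left(15,W \right)} + 85 = \frac{15 - 2}{2 \left(-2\right)} + 85 = \frac{1}{2} \left(- \frac{1}{2}\right) 13 + 85 = - \frac{13}{4} + 85 = \frac{327}{4}$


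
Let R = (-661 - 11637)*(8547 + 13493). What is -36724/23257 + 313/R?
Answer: -765690084117/484904728880 ≈ -1.5791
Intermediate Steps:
R = -271047920 (R = -12298*22040 = -271047920)
-36724/23257 + 313/R = -36724/23257 + 313/(-271047920) = -36724*1/23257 + 313*(-1/271047920) = -36724/23257 - 313/271047920 = -765690084117/484904728880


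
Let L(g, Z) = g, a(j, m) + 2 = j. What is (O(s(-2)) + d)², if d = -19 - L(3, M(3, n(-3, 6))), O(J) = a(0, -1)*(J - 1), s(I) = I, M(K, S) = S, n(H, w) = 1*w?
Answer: 256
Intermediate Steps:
n(H, w) = w
a(j, m) = -2 + j
O(J) = 2 - 2*J (O(J) = (-2 + 0)*(J - 1) = -2*(-1 + J) = 2 - 2*J)
d = -22 (d = -19 - 1*3 = -19 - 3 = -22)
(O(s(-2)) + d)² = ((2 - 2*(-2)) - 22)² = ((2 + 4) - 22)² = (6 - 22)² = (-16)² = 256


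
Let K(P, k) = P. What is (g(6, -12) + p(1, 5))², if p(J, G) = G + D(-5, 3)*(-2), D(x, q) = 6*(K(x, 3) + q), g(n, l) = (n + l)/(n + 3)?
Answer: 7225/9 ≈ 802.78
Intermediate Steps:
g(n, l) = (l + n)/(3 + n)
D(x, q) = 6*q + 6*x (D(x, q) = 6*(x + q) = 6*(q + x) = 6*q + 6*x)
p(J, G) = 24 + G (p(J, G) = G + (6*3 + 6*(-5))*(-2) = G + (18 - 30)*(-2) = G - 12*(-2) = G + 24 = 24 + G)
(g(6, -12) + p(1, 5))² = ((-12 + 6)/(3 + 6) + (24 + 5))² = (-6/9 + 29)² = ((⅑)*(-6) + 29)² = (-⅔ + 29)² = (85/3)² = 7225/9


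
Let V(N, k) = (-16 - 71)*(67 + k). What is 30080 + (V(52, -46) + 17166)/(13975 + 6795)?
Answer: 624776939/20770 ≈ 30081.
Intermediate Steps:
V(N, k) = -5829 - 87*k (V(N, k) = -87*(67 + k) = -5829 - 87*k)
30080 + (V(52, -46) + 17166)/(13975 + 6795) = 30080 + ((-5829 - 87*(-46)) + 17166)/(13975 + 6795) = 30080 + ((-5829 + 4002) + 17166)/20770 = 30080 + (-1827 + 17166)*(1/20770) = 30080 + 15339*(1/20770) = 30080 + 15339/20770 = 624776939/20770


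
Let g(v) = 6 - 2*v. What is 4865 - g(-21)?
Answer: 4817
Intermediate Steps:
4865 - g(-21) = 4865 - (6 - 2*(-21)) = 4865 - (6 + 42) = 4865 - 1*48 = 4865 - 48 = 4817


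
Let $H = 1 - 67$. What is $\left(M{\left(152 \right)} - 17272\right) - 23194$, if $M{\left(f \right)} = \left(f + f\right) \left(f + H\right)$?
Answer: $-14322$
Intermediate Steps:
$H = -66$
$M{\left(f \right)} = 2 f \left(-66 + f\right)$ ($M{\left(f \right)} = \left(f + f\right) \left(f - 66\right) = 2 f \left(-66 + f\right)$)
$\left(M{\left(152 \right)} - 17272\right) - 23194 = \left(2 \cdot 152 \left(-66 + 152\right) - 17272\right) - 23194 = \left(2 \cdot 152 \cdot 86 - 17272\right) - 23194 = \left(26144 - 17272\right) - 23194 = 8872 - 23194 = -14322$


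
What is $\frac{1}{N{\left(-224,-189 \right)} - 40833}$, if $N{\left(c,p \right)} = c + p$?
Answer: $- \frac{1}{41246} \approx -2.4245 \cdot 10^{-5}$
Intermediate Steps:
$\frac{1}{N{\left(-224,-189 \right)} - 40833} = \frac{1}{\left(-224 - 189\right) - 40833} = \frac{1}{-413 - 40833} = \frac{1}{-41246} = - \frac{1}{41246}$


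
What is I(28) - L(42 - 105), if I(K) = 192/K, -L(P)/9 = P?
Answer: -3921/7 ≈ -560.14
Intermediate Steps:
L(P) = -9*P
I(28) - L(42 - 105) = 192/28 - (-9)*(42 - 105) = 192*(1/28) - (-9)*(-63) = 48/7 - 1*567 = 48/7 - 567 = -3921/7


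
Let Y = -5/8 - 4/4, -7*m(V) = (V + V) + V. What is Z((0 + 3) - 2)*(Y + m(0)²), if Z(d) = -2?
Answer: 13/4 ≈ 3.2500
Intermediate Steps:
m(V) = -3*V/7 (m(V) = -((V + V) + V)/7 = -(2*V + V)/7 = -3*V/7)
Y = -13/8 (Y = -5*⅛ - 4*¼ = -5/8 - 1 = -13/8 ≈ -1.6250)
Z((0 + 3) - 2)*(Y + m(0)²) = -2*(-13/8 + (-3/7*0)²) = -2*(-13/8 + 0²) = -2*(-13/8 + 0) = -2*(-13/8) = 13/4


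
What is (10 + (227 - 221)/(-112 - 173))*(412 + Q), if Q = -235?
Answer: 167796/95 ≈ 1766.3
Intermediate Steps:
(10 + (227 - 221)/(-112 - 173))*(412 + Q) = (10 + (227 - 221)/(-112 - 173))*(412 - 235) = (10 + 6/(-285))*177 = (10 + 6*(-1/285))*177 = (10 - 2/95)*177 = (948/95)*177 = 167796/95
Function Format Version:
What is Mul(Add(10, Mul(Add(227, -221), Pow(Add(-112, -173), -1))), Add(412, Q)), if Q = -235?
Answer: Rational(167796, 95) ≈ 1766.3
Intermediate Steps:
Mul(Add(10, Mul(Add(227, -221), Pow(Add(-112, -173), -1))), Add(412, Q)) = Mul(Add(10, Mul(Add(227, -221), Pow(Add(-112, -173), -1))), Add(412, -235)) = Mul(Add(10, Mul(6, Pow(-285, -1))), 177) = Mul(Add(10, Mul(6, Rational(-1, 285))), 177) = Mul(Add(10, Rational(-2, 95)), 177) = Mul(Rational(948, 95), 177) = Rational(167796, 95)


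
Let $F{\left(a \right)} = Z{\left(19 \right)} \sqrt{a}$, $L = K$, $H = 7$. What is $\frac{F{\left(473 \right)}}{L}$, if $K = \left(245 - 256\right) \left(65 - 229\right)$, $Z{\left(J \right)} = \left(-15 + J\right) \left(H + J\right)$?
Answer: $\frac{26 \sqrt{473}}{451} \approx 1.2538$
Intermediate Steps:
$Z{\left(J \right)} = \left(-15 + J\right) \left(7 + J\right)$
$K = 1804$ ($K = \left(-11\right) \left(-164\right) = 1804$)
$L = 1804$
$F{\left(a \right)} = 104 \sqrt{a}$ ($F{\left(a \right)} = \left(-105 + 19^{2} - 152\right) \sqrt{a} = \left(-105 + 361 - 152\right) \sqrt{a} = 104 \sqrt{a}$)
$\frac{F{\left(473 \right)}}{L} = \frac{104 \sqrt{473}}{1804} = 104 \sqrt{473} \cdot \frac{1}{1804} = \frac{26 \sqrt{473}}{451}$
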